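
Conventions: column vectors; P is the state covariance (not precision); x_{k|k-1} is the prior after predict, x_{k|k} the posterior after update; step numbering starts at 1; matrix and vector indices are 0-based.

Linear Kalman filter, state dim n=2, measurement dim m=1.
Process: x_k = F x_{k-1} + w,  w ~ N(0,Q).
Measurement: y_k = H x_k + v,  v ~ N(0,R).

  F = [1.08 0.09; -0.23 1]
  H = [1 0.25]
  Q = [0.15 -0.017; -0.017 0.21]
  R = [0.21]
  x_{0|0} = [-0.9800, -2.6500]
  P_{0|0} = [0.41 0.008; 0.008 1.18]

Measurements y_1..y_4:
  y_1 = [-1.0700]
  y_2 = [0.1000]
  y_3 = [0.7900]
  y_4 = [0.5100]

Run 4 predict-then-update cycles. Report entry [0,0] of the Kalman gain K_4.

step 1: x^-=[-1.2969, -2.4246]  P^-=[0.6393 -0.0042; -0.0042 1.4080]  S=[0.9353]  K=[0.6825; 0.3719]  nu=[0.8330]  x^+=[-0.7284, -2.1148]  P^+=[0.2037 -0.2416; -0.2416 1.2786]
step 2: x^-=[-0.9770, -1.9473]  P^-=[0.3510 -0.2084; -0.2084 1.6105]  S=[0.5575]  K=[0.5362; 0.3484]  nu=[1.5638]  x^+=[-0.1385, -1.4024]  P^+=[0.1907 -0.3126; -0.3126 1.5429]
step 3: x^-=[-0.2758, -1.3706]  P^-=[0.3242 -0.2566; -0.2566 1.9067]  S=[0.5251]  K=[0.4953; 0.4191]  nu=[1.4084]  x^+=[0.4218, -0.7803]  P^+=[0.1954 -0.3656; -0.3656 1.8145]
step 4: x^-=[0.3853, -0.8773]  P^-=[0.3215 -0.2895; -0.2895 2.2030]  S=[0.5245]  K=[0.4751; 0.4981]  nu=[0.3440]  x^+=[0.5487, -0.7059]  P^+=[0.2032 -0.4136; -0.4136 2.0729]

K[0,0] = 0.4751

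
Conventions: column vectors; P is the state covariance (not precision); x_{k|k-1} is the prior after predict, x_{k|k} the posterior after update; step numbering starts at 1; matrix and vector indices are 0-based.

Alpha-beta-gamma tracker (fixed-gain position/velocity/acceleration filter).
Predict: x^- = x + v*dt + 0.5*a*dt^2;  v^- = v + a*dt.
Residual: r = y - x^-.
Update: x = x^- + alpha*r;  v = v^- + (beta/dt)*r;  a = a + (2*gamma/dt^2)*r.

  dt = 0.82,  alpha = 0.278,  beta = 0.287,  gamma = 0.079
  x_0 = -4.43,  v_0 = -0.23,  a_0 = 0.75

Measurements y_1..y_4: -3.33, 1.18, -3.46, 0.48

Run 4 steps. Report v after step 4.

step 1: x_pred=-4.3664  r=1.0364  x^+=-4.0783  v^+=0.7478  a^+=0.9935
step 2: x_pred=-3.1311  r=4.3111  x^+=-1.9326  v^+=3.0714  a^+=2.0066
step 3: x_pred=1.2605  r=-4.7205  x^+=-0.0518  v^+=3.0646  a^+=0.8974
step 4: x_pred=2.7628  r=-2.2828  x^+=2.1282  v^+=3.0014  a^+=0.3609

v_post = 3.0014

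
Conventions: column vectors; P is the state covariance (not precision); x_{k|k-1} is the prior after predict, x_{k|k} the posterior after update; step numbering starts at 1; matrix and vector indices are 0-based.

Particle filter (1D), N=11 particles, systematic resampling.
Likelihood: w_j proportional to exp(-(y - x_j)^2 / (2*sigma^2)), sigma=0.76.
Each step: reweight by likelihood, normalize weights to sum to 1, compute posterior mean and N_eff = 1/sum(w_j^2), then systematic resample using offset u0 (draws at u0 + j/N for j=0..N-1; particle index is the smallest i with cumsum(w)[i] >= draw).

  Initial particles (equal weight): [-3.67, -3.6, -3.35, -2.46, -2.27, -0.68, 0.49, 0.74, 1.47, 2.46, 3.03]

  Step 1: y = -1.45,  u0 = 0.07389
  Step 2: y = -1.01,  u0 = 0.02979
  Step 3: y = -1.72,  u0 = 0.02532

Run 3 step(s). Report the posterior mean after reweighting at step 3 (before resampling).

step 1: w=[0.0082, 0.0107, 0.0258, 0.2430, 0.3283, 0.3517, 0.0226, 0.0092, 0.0004, 0.0000, 0.0000]  mean=-1.7191  Neff=3.4252  idx=[3, 3, 3, 4, 4, 4, 5, 5, 5, 5, 6]
step 2: w=[0.0322, 0.0322, 0.0322, 0.0503, 0.0503, 0.0503, 0.1810, 0.1810, 0.1810, 0.1810, 0.0284]  mean=-1.0589  Neff=7.0146  idx=[0, 3, 5, 6, 6, 7, 7, 8, 8, 9, 9]
step 3: w=[0.1175, 0.1453, 0.1453, 0.0740, 0.0740, 0.0740, 0.0740, 0.0740, 0.0740, 0.0740, 0.0740]  mean=-1.3510  Neff=10.0190  idx=[0, 0, 1, 2, 2, 3, 5, 6, 7, 8, 10]

post_mean = -1.3510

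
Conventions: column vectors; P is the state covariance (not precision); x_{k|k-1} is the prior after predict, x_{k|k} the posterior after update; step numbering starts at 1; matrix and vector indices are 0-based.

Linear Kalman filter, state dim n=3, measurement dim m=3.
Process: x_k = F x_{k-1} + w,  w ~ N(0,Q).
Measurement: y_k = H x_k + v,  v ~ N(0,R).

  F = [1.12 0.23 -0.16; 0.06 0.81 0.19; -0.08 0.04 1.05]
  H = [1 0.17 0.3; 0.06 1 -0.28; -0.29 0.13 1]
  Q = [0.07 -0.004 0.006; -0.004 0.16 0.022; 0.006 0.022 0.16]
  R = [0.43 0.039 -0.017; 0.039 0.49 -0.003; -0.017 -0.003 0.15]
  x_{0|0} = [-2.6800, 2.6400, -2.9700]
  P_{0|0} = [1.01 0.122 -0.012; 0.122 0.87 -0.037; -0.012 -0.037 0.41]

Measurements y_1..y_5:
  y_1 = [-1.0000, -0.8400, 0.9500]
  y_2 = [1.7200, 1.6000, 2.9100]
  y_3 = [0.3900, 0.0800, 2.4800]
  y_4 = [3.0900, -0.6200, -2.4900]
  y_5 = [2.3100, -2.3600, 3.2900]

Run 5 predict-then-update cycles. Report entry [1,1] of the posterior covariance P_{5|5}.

P_post[1,1] = 0.1670

step 1: x^-=[-1.9192, 1.4133, -2.7985]  P^-=[1.4633 0.3266 -0.1651; 0.3266 0.7494 0.0872; -0.1651 0.0872 0.6180]  S=[1.9915 0.5975 -0.3456; 0.5975 1.2891 -0.1355; -0.3456 -0.1355 0.9976]  K=[0.6811 0.0089 -0.3112; 0.1123 0.5470 0.2033; 0.1661 -0.0749 0.7263]  nu=[1.5185, -2.9217, 3.0082]  x^+=[-1.8471, 0.5974, -0.1426]  P^+=[0.2882 0.0209 0.0226; 0.0209 0.2700 -0.0021; 0.0226 -0.0021 0.1132]
step 2: x^-=[-1.9085, 0.3460, 0.0220]  P^-=[0.4515 0.0862 -0.0094; 0.0862 0.3441 0.0499; -0.0094 0.0499 0.2829]  S=[0.9457 0.2030 -0.0467; 0.2030 0.8407 -0.0229; -0.0467 -0.0229 0.4887]  K=[0.4755 0.0172 -0.2181; 0.0956 0.3804 0.1695; 0.1295 -0.0502 0.6079]  nu=[3.5631, 1.3747, 2.2896]  x^+=[-0.6900, 1.5976, 1.8062]  P^+=[0.2010 0.0197 0.0149; 0.0197 0.1895 0.0037; 0.0149 0.0037 0.0930]
step 3: x^-=[-0.6944, 1.5959, 2.0157]  P^-=[0.3391 0.0629 -0.0068; 0.0629 0.2918 0.0484; -0.0068 0.0484 0.2618]  S=[0.8233 0.1645 -0.0214; 0.1645 0.7842 -0.0163; -0.0214 -0.0163 0.4570]  K=[0.4139 0.0177 -0.1922; 0.0898 0.3443 0.1655; 0.1216 -0.0454 0.5949]  nu=[0.2084, -0.9098, 0.0555]  x^+=[-0.6349, 1.3105, 2.1153]  P^+=[0.1751 0.0184 0.0125; 0.0184 0.1721 0.0052; 0.0125 0.0052 0.0902]
step 4: x^-=[-0.7481, 1.4254, 2.3243]  P^-=[0.3056 0.0561 -0.0067; 0.0561 0.2805 0.0487; -0.0067 0.0487 0.2591]  S=[0.7870 0.1540 -0.0131; 0.1540 0.7716 -0.0143; -0.0131 -0.0143 0.4519]  K=[0.3914 0.0174 -0.1830; 0.0875 0.3358 0.1656; 0.1193 -0.0443 0.5938]  nu=[2.8985, -1.3497, -5.2166]  x^+=[1.3173, 0.3620, -0.3677]  P^+=[0.1656 0.0177 0.0116; 0.0177 0.1680 0.0056; 0.0116 0.0056 0.0898]
step 5: x^-=[1.6175, 0.3024, -0.4770]  P^-=[0.2935 0.0538 -0.0068; 0.0538 0.2778 0.0488; -0.0068 0.0488 0.2587]  S=[0.7740 0.1506 -0.0100; 0.1506 0.7684 -0.0135; -0.0100 -0.0135 0.4507]  K=[0.3827 0.0173 -0.1794; 0.0867 0.3338 0.1658; 0.1185 -0.0440 0.5939]  nu=[0.7842, -2.8930, 4.1967]  x^+=[1.1146, 0.1005, 2.2355]  P^+=[0.1619 0.0174 0.0112; 0.0174 0.1670 0.0057; 0.0112 0.0057 0.0897]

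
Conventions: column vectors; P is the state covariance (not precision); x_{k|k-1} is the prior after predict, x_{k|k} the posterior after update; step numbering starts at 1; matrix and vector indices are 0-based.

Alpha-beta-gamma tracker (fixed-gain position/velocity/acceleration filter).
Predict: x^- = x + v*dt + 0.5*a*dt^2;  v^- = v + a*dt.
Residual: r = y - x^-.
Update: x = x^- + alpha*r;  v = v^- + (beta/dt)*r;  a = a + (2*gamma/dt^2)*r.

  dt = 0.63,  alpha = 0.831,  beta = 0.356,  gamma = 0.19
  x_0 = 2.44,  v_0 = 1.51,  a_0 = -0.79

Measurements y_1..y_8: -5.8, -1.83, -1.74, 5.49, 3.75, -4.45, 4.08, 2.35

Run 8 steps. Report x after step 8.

step 1: x_pred=3.2345  r=-9.0345  x^+=-4.2732  v^+=-4.0929  a^+=-9.4398
step 2: x_pred=-8.7250  r=6.8950  x^+=-2.9953  v^+=-6.1438  a^+=-2.8384
step 3: x_pred=-7.4291  r=5.6891  x^+=-2.7015  v^+=-4.7172  a^+=2.6085
step 4: x_pred=-5.1556  r=10.6456  x^+=3.6909  v^+=2.9418  a^+=12.8008
step 5: x_pred=8.0846  r=-4.3346  x^+=4.4825  v^+=8.5570  a^+=8.6508
step 6: x_pred=11.5902  r=-16.0402  x^+=-1.7392  v^+=4.9430  a^+=-6.7064
step 7: x_pred=0.0440  r=4.0360  x^+=3.3979  v^+=2.9987  a^+=-2.8422
step 8: x_pred=4.7230  r=-2.3730  x^+=2.7510  v^+=-0.1329  a^+=-5.1142

x_post = 2.7510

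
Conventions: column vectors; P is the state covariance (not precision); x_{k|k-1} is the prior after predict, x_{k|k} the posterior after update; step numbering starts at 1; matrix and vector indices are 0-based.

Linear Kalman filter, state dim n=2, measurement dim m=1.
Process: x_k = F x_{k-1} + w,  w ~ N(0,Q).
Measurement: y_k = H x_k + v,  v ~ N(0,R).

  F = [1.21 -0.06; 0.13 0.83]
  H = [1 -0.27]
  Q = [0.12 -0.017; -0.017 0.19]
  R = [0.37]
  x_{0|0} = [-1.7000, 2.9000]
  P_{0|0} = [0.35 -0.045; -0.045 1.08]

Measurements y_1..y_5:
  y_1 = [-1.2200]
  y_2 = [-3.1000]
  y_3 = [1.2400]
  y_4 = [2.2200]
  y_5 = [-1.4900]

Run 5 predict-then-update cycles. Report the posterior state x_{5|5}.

x_post = [-0.2479, 0.3890]

step 1: x^-=[-2.2310, 2.1860]  P^-=[0.6429 -0.0606; -0.0606 0.9302]  S=[1.1134]  K=[0.5921; -0.2800]  nu=[1.6012]  x^+=[-1.2829, 1.7377]  P^+=[0.2525 0.1240; 0.1240 0.8429]
step 2: x^-=[-1.6566, 1.2755]  P^-=[0.4748 0.1043; 0.1043 0.8017]  S=[0.8469]  K=[0.5274; -0.1324]  nu=[-1.0990]  x^+=[-2.2362, 1.4210]  P^+=[0.2393 0.1635; 0.1635 0.7869]
step 3: x^-=[-2.7911, 0.8887]  P^-=[0.4494 0.1443; 0.1443 0.7714]  S=[0.7977]  K=[0.5145; -0.0802]  nu=[4.2710]  x^+=[-0.5935, 0.5464]  P^+=[0.2382 0.1772; 0.1772 0.7663]
step 4: x^-=[-0.7510, 0.3763]  P^-=[0.4458 0.1589; 0.1589 0.7602]  S=[0.7854]  K=[0.5130; -0.0590]  nu=[3.0726]  x^+=[0.8252, 0.1951]  P^+=[0.2391 0.1827; 0.1827 0.7574]
step 5: x^-=[0.9868, 0.2692]  P^-=[0.4463 0.1649; 0.1649 0.7553]  S=[0.7823]  K=[0.5136; -0.0498]  nu=[-2.4041]  x^+=[-0.2479, 0.3890]  P^+=[0.2400 0.1850; 0.1850 0.7533]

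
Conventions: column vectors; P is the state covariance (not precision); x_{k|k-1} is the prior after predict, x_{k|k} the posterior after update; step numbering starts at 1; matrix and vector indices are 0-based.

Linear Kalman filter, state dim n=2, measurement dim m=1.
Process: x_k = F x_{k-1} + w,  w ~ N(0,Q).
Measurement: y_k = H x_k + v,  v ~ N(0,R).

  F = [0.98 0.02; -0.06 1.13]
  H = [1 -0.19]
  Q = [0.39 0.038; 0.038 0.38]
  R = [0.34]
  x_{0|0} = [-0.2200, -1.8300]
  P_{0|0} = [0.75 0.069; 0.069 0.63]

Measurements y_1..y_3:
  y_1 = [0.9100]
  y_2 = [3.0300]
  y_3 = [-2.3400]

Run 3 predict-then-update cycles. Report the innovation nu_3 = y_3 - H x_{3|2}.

innov = [-4.5773]

step 1: x^-=[-0.2522, -2.0547]  P^-=[1.1133 0.0845; 0.0845 1.1778]  S=[1.4637]  K=[0.7496; -0.0952]  nu=[0.7718]  x^+=[0.3264, -2.1282]  P^+=[0.2908 0.1889; 0.1889 1.1645]
step 2: x^-=[0.2773, -2.4244]  P^-=[0.6771 0.2562; 0.2562 1.8424]  S=[0.9863]  K=[0.6372; -0.0952]  nu=[2.2921]  x^+=[1.7378, -2.6426]  P^+=[0.2767 0.3160; 0.3160 1.8335]
step 3: x^-=[1.6502, -3.0904]  P^-=[0.6688 0.4127; 0.4127 2.6793]  S=[0.9487]  K=[0.6223; -0.1016]  nu=[-4.5773]  x^+=[-1.1985, -2.6255]  P^+=[0.3014 0.4727; 0.4727 2.6695]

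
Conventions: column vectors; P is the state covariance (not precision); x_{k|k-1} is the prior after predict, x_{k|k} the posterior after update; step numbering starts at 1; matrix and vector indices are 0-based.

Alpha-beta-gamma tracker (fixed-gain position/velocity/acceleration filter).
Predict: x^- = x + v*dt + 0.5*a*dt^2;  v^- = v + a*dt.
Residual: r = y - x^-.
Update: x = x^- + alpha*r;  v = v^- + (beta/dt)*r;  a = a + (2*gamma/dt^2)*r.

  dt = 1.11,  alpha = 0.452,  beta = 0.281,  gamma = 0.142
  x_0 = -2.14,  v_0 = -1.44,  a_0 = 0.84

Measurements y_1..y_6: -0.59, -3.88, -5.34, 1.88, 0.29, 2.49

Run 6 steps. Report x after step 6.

step 1: x_pred=-3.2209  r=2.6309  x^+=-2.0317  v^+=0.1584  a^+=1.4464
step 2: x_pred=-0.9648  r=-2.9152  x^+=-2.2825  v^+=1.0260  a^+=0.7745
step 3: x_pred=-0.6665  r=-4.6735  x^+=-2.7789  v^+=0.7025  a^+=-0.3028
step 4: x_pred=-2.1856  r=4.0656  x^+=-0.3480  v^+=1.3957  a^+=0.6344
step 5: x_pred=1.5921  r=-1.3021  x^+=1.0035  v^+=1.7702  a^+=0.3342
step 6: x_pred=3.1744  r=-0.6844  x^+=2.8651  v^+=1.9680  a^+=0.1765

x_post = 2.8651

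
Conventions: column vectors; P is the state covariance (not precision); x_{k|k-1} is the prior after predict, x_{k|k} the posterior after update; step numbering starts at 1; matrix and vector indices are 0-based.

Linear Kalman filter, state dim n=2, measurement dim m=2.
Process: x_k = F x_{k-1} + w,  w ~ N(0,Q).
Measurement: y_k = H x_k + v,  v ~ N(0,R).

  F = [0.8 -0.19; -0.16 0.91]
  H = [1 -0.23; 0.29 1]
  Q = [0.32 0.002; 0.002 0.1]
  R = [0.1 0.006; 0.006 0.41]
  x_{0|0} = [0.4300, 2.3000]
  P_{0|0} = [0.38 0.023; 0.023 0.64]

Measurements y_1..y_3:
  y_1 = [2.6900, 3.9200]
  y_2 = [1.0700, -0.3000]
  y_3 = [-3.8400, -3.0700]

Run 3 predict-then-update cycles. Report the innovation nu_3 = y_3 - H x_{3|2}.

step 1: x^-=[-0.0930, 2.0242]  P^-=[0.5793 -0.1399; -0.1399 0.6330]  S=[0.7771 -0.1021; -0.1021 1.0106]  K=[0.8011 0.1088; -0.2942 0.5565]  nu=[3.2486, 1.9228]  x^+=[2.7188, 2.1386]  P^+=[0.0864 0.0244; 0.0244 0.2193]
step 2: x^-=[1.7687, 1.5111]  P^-=[0.3758 -0.0285; -0.0285 0.2767]  S=[0.5035 0.0247; 0.0247 0.7018]  K=[0.7550 0.0881; -0.2021 0.3897]  nu=[-0.3511, -2.3240]  x^+=[1.2989, 0.6765]  P^+=[0.0800 0.0174; 0.0174 0.1535]
step 3: x^-=[0.9106, 0.4078]  P^-=[0.3715 -0.0216; -0.0216 0.2241]  S=[0.4932 0.0421; 0.0421 0.6528]  K=[0.7561 0.0833; -0.1776 0.3451]  nu=[-4.6568, -3.7418]  x^+=[-2.9219, -0.0564]  P^+=[0.0797 0.0156; 0.0156 0.1359]

innov = [-4.6568, -3.7418]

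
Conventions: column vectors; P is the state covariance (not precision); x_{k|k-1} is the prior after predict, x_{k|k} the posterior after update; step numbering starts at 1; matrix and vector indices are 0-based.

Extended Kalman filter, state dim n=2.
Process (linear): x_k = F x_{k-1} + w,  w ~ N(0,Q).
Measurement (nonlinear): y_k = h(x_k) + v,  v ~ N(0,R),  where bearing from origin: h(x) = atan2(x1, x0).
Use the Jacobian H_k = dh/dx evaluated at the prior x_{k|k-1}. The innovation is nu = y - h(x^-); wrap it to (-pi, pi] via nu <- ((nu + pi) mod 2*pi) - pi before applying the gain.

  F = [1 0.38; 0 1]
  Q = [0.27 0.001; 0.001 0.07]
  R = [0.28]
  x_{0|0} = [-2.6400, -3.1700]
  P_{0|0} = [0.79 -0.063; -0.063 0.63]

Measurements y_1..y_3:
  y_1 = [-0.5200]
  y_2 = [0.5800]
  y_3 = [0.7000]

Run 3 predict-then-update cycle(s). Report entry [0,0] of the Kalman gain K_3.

K[0,0] = 0.4563

step 1: x^-=[-3.8446, -3.1700]  P^-=[1.1031 0.1774; 0.1774 0.7000]  H_jac=[0.1277 -0.1548]  S=[0.3077]  K=[0.3684; -0.2786]  nu=[1.9321]  x^+=[-3.1329, -3.7083]  P^+=[1.0613 0.2090; 0.2090 0.6761]
step 2: x^-=[-4.5420, -3.7083]  P^-=[1.5878 0.4669; 0.4669 0.7461]  H_jac=[0.1079 -0.1321]  S=[0.2982]  K=[0.3675; -0.1617]  nu=[3.0369]  x^+=[-3.4261, -4.1993]  P^+=[1.5475 0.4846; 0.4846 0.7383]
step 3: x^-=[-5.0218, -4.1993]  P^-=[2.2925 0.7662; 0.7662 0.8083]  H_jac=[0.0980 -0.1172]  S=[0.2955]  K=[0.4563; -0.0665]  nu=[-3.1380]  x^+=[-6.4538, -3.9906]  P^+=[2.2309 0.7751; 0.7751 0.8070]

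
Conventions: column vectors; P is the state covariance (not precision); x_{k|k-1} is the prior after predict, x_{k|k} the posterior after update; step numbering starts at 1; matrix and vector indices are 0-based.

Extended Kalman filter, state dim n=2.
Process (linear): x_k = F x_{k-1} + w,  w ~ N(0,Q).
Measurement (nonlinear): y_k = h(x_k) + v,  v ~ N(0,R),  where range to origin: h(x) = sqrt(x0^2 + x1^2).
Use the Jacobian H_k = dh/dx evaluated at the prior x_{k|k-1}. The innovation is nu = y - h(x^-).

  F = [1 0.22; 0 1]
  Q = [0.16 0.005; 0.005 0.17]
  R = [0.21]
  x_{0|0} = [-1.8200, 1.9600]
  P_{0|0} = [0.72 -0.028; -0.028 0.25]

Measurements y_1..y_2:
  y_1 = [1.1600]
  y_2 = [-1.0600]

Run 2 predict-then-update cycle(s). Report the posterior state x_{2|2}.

step 1: x^-=[-1.3888, 1.9600]  P^-=[0.8798 0.0320; 0.0320 0.4200]  H_jac=[-0.5781 0.8159]  S=[0.7535]  K=[-0.6404; 0.4303]  nu=[-1.2422]  x^+=[-0.5933, 1.4256]  P^+=[0.5708 0.2396; 0.2396 0.2805]
step 2: x^-=[-0.2797, 1.4256]  P^-=[0.8498 0.3063; 0.3063 0.4505]  H_jac=[-0.1925 0.9813]  S=[0.5596]  K=[0.2448; 0.6847]  nu=[-2.5127]  x^+=[-0.8948, -0.2948]  P^+=[0.8162 0.2125; 0.2125 0.1882]

x_post = [-0.8948, -0.2948]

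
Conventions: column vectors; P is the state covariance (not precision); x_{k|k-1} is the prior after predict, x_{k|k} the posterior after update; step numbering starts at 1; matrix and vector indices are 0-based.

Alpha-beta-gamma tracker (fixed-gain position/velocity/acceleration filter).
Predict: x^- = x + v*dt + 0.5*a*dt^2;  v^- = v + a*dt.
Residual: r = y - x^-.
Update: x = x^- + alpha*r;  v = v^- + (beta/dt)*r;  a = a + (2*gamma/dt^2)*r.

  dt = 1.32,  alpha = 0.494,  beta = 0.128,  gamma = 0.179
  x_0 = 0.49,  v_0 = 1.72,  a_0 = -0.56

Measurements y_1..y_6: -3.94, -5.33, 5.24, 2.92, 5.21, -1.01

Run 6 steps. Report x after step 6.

step 1: x_pred=2.2725  r=-6.2125  x^+=-0.7965  v^+=0.3784  a^+=-1.8364
step 2: x_pred=-1.8969  r=-3.4331  x^+=-3.5929  v^+=-2.3786  a^+=-2.5418
step 3: x_pred=-8.9471  r=14.1871  x^+=-1.9387  v^+=-4.3581  a^+=0.3731
step 4: x_pred=-7.3664  r=10.2864  x^+=-2.2849  v^+=-2.8682  a^+=2.4866
step 5: x_pred=-3.9045  r=9.1145  x^+=0.5980  v^+=1.2980  a^+=4.3593
step 6: x_pred=6.1092  r=-7.1192  x^+=2.5923  v^+=6.3619  a^+=2.8966

x_post = 2.5923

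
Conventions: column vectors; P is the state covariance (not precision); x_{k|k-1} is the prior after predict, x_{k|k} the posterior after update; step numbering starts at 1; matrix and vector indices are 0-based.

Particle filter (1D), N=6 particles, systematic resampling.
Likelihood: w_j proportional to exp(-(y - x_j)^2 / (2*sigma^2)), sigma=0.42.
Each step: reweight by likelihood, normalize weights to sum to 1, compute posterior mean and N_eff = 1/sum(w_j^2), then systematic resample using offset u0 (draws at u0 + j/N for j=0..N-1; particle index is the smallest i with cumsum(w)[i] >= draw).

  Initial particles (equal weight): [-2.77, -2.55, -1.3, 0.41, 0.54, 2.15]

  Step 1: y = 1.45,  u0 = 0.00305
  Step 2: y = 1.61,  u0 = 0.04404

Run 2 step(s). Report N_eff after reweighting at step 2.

N_eff = 3.4291

step 1: w=[0.0000, 0.0000, 0.0000, 0.1190, 0.2442, 0.6367]  mean=1.5497  Neff=2.0866  idx=[3, 4, 4, 5, 5, 5]
step 2: w=[0.0120, 0.0277, 0.0277, 0.3109, 0.3109, 0.3109]  mean=2.0400  Neff=3.4291  idx=[2, 3, 3, 4, 5, 5]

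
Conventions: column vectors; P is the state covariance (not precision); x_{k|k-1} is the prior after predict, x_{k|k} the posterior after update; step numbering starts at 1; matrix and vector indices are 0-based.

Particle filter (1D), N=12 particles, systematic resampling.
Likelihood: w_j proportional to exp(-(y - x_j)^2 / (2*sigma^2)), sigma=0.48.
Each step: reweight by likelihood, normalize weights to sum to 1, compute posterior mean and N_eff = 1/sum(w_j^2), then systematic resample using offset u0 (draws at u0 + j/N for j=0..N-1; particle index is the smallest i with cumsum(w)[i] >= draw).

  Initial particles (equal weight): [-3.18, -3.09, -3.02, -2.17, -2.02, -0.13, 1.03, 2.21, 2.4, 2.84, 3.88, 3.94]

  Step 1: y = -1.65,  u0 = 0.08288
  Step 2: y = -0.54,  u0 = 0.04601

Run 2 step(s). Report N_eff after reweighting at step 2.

N_eff = 1.2023

step 1: w=[0.0046, 0.0083, 0.0127, 0.4150, 0.5544, 0.0050, 0.0000, 0.0000, 0.0000, 0.0000, 0.0000, 0.0000]  mean=-2.0998  Neff=2.0839  idx=[3, 3, 3, 3, 3, 4, 4, 4, 4, 4, 4, 5]
step 2: w=[0.0041, 0.0041, 0.0041, 0.0041, 0.0041, 0.0113, 0.0113, 0.0113, 0.0113, 0.0113, 0.0113, 0.9115]  mean=-0.3003  Neff=1.2023  idx=[7, 11, 11, 11, 11, 11, 11, 11, 11, 11, 11, 11]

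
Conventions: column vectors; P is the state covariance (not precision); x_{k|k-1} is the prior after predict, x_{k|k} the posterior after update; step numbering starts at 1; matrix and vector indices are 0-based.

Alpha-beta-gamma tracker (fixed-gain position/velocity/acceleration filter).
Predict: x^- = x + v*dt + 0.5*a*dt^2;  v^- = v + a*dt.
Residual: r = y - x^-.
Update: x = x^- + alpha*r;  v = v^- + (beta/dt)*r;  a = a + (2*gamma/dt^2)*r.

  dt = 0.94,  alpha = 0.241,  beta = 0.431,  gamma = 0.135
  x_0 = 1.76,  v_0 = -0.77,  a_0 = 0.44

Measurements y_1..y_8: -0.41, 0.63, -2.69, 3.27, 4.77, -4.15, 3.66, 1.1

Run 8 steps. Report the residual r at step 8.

step 1: x_pred=1.2306  r=-1.6406  x^+=0.8352  v^+=-1.1086  a^+=-0.0613
step 2: x_pred=-0.2340  r=0.8640  x^+=-0.0258  v^+=-0.7701  a^+=0.2027
step 3: x_pred=-0.6601  r=-2.0299  x^+=-1.1493  v^+=-1.5103  a^+=-0.4176
step 4: x_pred=-2.7535  r=6.0235  x^+=-1.3018  v^+=0.8590  a^+=1.4230
step 5: x_pred=0.1343  r=4.6357  x^+=1.2515  v^+=4.3222  a^+=2.8395
step 6: x_pred=6.5689  r=-10.7189  x^+=3.9856  v^+=2.0766  a^+=-0.4358
step 7: x_pred=5.7451  r=-2.0851  x^+=5.2426  v^+=0.7109  a^+=-1.0729
step 8: x_pred=5.4368  r=-4.3368  x^+=4.3916  v^+=-2.2861  a^+=-2.3981

resid = -4.3368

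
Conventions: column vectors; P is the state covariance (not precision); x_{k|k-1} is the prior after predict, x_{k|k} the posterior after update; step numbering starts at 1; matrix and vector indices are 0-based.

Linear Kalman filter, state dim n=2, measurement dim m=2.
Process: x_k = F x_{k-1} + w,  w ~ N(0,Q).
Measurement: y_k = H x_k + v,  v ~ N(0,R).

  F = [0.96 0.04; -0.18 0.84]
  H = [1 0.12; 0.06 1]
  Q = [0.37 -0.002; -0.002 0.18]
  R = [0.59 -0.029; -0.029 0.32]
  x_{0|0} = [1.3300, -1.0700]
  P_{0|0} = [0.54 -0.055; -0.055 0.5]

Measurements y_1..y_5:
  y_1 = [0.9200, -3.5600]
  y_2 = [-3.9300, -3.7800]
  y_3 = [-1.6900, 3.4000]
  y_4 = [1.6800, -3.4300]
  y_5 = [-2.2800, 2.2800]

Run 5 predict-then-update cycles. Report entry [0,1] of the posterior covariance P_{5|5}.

P_post[0,1] = -0.0488

step 1: x^-=[1.2340, -1.1382]  P^-=[0.8642 -0.1225; -0.1225 0.5669]  S=[1.4330 -0.0325; -0.0325 0.8753]  K=[0.5915 -0.0587; -0.0235 0.6384]  nu=[-0.1774, -2.4958]  x^+=[1.2756, -2.7274]  P^+=[0.3576 -0.0574; -0.0574 0.2084]
step 2: x^-=[1.1155, -2.5206]  P^-=[0.6955 -0.1027; -0.1027 0.3560]  S=[1.2660 -0.0480; -0.0480 0.6662]  K=[0.5376 -0.0528; -0.0275 0.5232]  nu=[-4.7431, -1.3263]  x^+=[-1.3645, -3.0839]  P^+=[0.3250 -0.0520; -0.0520 0.1713]
step 3: x^-=[-1.4333, -2.3449]  P^-=[0.6658 -0.0939; -0.0939 0.3271]  S=[1.2379 -0.0444; -0.0444 0.6383]  K=[0.5270 -0.0479; -0.0262 0.5019]  nu=[0.0247, 5.8309]  x^+=[-1.6997, 0.5810]  P^+=[0.3183 -0.0497; -0.0497 0.1643]
step 4: x^-=[-1.6085, 0.7939]  P^-=[0.6598 -0.0912; -0.0912 0.3213]  S=[1.2325 -0.0427; -0.0427 0.6327]  K=[0.5248 -0.0461; -0.0255 0.4974]  nu=[3.1932, -4.1274]  x^+=[0.2579, -1.3405]  P^+=[0.3169 -0.0490; -0.0490 0.1629]
step 5: x^-=[0.1939, -1.1725]  P^-=[0.6585 -0.0904; -0.0904 0.3200]  S=[1.2314 -0.0422; -0.0422 0.6315]  K=[0.5244 -0.0456; -0.0253 0.4964]  nu=[-2.3332, 3.4408]  x^+=[-1.1866, 0.5946]  P^+=[0.3166 -0.0488; -0.0488 0.1625]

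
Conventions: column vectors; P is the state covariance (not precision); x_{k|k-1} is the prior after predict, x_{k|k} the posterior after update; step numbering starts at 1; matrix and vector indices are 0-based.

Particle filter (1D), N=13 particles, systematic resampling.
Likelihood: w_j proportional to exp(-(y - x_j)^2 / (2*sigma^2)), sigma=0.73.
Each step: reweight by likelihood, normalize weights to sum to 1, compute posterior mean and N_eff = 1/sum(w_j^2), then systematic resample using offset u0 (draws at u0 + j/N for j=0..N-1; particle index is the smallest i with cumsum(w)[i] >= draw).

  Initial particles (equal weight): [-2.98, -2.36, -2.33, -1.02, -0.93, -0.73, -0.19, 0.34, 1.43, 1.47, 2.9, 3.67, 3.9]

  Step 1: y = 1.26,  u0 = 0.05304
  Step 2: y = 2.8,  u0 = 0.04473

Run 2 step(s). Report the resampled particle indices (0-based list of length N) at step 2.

step 1: w=[0.0000, 0.0000, 0.0000, 0.0029, 0.0042, 0.0092, 0.0524, 0.1704, 0.3669, 0.3617, 0.0302, 0.0016, 0.0005]  mean=1.1865  Neff=3.3532  idx=[6, 7, 7, 8, 8, 8, 8, 8, 9, 9, 9, 9, 10]
step 2: w=[0.0001, 0.0013, 0.0013, 0.0657, 0.0657, 0.0657, 0.0657, 0.0657, 0.0727, 0.0727, 0.0727, 0.0727, 0.3784]  mean=1.9949  Neff=5.3800  idx=[3, 4, 5, 7, 8, 9, 10, 11, 12, 12, 12, 12, 12]

resampled_idx = [3, 4, 5, 7, 8, 9, 10, 11, 12, 12, 12, 12, 12]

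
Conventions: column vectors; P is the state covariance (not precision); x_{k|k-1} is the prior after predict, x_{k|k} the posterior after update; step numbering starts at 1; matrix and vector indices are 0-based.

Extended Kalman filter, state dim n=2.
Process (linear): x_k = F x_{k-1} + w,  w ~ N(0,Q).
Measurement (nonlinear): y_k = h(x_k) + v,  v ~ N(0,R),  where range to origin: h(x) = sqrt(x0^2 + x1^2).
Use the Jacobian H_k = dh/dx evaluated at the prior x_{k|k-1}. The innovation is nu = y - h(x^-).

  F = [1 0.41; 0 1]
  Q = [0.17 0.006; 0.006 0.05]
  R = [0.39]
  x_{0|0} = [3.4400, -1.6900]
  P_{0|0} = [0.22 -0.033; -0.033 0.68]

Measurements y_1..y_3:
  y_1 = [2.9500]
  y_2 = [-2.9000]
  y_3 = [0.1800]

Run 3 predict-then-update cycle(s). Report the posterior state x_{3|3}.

step 1: x^-=[2.7471, -1.6900]  P^-=[0.4772 0.2518; 0.2518 0.7300]  H_jac=[0.8517 -0.5240]  S=[0.7119]  K=[0.3857; -0.2360]  nu=[-0.2753]  x^+=[2.6409, -1.6250]  P^+=[0.3714 0.3166; 0.3166 0.6903]
step 2: x^-=[1.9747, -1.6250]  P^-=[0.9170 0.6056; 0.6056 0.7403]  H_jac=[0.7722 -0.6354]  S=[0.6414]  K=[0.5040; -0.0043]  nu=[-5.4573]  x^+=[-0.7758, -1.6014]  P^+=[0.7541 0.6070; 0.6070 0.7403]
step 3: x^-=[-1.4324, -1.6014]  P^-=[1.5463 0.9166; 0.9166 0.7903]  H_jac=[-0.6667 -0.7453]  S=[2.4273]  K=[-0.7062; -0.4944]  nu=[-1.9685]  x^+=[-0.0423, -0.6281]  P^+=[0.3359 0.0691; 0.0691 0.1969]

x_post = [-0.0423, -0.6281]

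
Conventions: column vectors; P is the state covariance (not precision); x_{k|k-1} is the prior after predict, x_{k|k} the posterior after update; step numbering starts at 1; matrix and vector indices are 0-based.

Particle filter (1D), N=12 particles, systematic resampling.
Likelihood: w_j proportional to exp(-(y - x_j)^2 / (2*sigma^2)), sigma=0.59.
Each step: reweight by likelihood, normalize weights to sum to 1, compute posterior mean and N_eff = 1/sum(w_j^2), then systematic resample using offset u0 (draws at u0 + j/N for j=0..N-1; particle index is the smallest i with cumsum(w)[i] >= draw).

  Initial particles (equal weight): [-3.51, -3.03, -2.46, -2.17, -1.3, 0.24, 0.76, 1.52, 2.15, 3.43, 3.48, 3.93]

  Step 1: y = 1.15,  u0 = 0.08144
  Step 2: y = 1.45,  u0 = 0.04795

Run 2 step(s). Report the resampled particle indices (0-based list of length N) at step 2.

step 1: w=[0.0000, 0.0000, 0.0000, 0.0000, 0.0001, 0.1404, 0.3706, 0.3788, 0.1097, 0.0003, 0.0002, 0.0000]  mean=1.1284  Neff=3.1991  idx=[5, 6, 6, 6, 6, 6, 7, 7, 7, 7, 8, 8]
step 2: w=[0.0161, 0.0663, 0.0663, 0.0663, 0.0663, 0.0663, 0.1305, 0.1305, 0.1305, 0.1305, 0.0650, 0.0650]  mean=1.3293  Neff=10.1125  idx=[1, 2, 3, 5, 6, 6, 7, 8, 8, 9, 10, 11]

resampled_idx = [1, 2, 3, 5, 6, 6, 7, 8, 8, 9, 10, 11]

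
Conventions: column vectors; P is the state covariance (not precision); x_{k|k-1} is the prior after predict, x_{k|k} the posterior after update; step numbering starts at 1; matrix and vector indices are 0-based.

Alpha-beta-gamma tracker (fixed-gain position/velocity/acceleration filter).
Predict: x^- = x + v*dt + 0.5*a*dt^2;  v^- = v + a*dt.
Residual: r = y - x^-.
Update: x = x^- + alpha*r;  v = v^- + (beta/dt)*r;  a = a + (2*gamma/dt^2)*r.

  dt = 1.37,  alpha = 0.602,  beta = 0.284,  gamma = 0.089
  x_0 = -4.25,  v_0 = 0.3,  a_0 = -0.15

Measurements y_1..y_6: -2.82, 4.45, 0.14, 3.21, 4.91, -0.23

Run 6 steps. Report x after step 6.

x_post = 2.9246

step 1: x_pred=-3.9798  r=1.1598  x^+=-3.2816  v^+=0.3349  a^+=-0.0400
step 2: x_pred=-2.8603  r=7.3103  x^+=1.5405  v^+=1.7955  a^+=0.6533
step 3: x_pred=4.6134  r=-4.4734  x^+=1.9204  v^+=1.7632  a^+=0.2290
step 4: x_pred=4.5509  r=-1.3409  x^+=3.7437  v^+=1.7990  a^+=0.1019
step 5: x_pred=6.3039  r=-1.3939  x^+=5.4648  v^+=1.6496  a^+=-0.0303
step 6: x_pred=7.6962  r=-7.9262  x^+=2.9246  v^+=-0.0351  a^+=-0.7820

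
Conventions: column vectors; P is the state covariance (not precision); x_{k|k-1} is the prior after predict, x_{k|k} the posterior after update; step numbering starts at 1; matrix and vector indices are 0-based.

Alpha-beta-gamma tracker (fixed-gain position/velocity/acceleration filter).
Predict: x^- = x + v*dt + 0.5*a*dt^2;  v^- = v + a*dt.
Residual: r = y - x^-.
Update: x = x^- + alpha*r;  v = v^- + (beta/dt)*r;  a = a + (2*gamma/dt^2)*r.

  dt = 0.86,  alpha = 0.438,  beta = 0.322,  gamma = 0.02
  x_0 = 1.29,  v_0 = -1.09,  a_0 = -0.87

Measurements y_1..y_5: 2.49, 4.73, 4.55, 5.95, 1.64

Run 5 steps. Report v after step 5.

step 1: x_pred=0.0309  r=2.4591  x^+=1.1080  v^+=-0.9175  a^+=-0.7370
step 2: x_pred=0.0464  r=4.6836  x^+=2.0978  v^+=0.2023  a^+=-0.4837
step 3: x_pred=2.0930  r=2.4570  x^+=3.1691  v^+=0.7063  a^+=-0.3508
step 4: x_pred=3.6469  r=2.3031  x^+=4.6556  v^+=1.2670  a^+=-0.2263
step 5: x_pred=5.6615  r=-4.0215  x^+=3.9001  v^+=-0.4334  a^+=-0.4438

v_post = -0.4334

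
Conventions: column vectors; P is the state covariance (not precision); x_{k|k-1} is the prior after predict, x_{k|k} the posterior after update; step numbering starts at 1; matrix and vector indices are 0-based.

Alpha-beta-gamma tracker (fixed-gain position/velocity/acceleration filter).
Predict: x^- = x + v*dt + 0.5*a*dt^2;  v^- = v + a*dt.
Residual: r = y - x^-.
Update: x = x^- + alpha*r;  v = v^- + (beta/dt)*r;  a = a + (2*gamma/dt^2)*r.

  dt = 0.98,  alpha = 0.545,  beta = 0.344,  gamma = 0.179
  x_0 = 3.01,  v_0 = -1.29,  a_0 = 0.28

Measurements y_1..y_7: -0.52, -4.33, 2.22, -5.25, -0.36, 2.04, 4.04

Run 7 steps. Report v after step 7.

v_post = 6.4172

step 1: x_pred=1.8803  r=-2.4003  x^+=0.5721  v^+=-1.8581  a^+=-0.6147
step 2: x_pred=-1.5440  r=-2.7860  x^+=-3.0624  v^+=-3.4385  a^+=-1.6532
step 3: x_pred=-7.2260  r=9.4460  x^+=-2.0779  v^+=-1.7429  a^+=1.8679
step 4: x_pred=-2.8890  r=-2.3610  x^+=-4.1758  v^+=-0.7411  a^+=0.9878
step 5: x_pred=-4.4277  r=4.0677  x^+=-2.2108  v^+=1.6548  a^+=2.5041
step 6: x_pred=0.6133  r=1.4267  x^+=1.3909  v^+=4.6096  a^+=3.0359
step 7: x_pred=7.3661  r=-3.3261  x^+=5.5534  v^+=6.4172  a^+=1.7961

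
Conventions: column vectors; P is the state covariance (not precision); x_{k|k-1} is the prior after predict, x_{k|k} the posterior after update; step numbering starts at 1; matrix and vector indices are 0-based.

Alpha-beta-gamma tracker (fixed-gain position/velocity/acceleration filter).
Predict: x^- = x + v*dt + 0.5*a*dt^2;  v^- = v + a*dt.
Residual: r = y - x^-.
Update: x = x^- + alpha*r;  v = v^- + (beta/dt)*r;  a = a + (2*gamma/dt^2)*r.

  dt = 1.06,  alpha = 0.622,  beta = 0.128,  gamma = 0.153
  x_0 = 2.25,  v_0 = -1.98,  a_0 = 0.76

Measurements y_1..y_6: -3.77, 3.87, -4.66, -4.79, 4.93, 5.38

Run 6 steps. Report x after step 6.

step 1: x_pred=0.5782  r=-4.3482  x^+=-2.1264  v^+=-1.6995  a^+=-0.4242
step 2: x_pred=-4.1661  r=8.0361  x^+=0.8323  v^+=-1.1787  a^+=1.7644
step 3: x_pred=0.5742  r=-5.2342  x^+=-2.6815  v^+=0.0595  a^+=0.3389
step 4: x_pred=-2.4280  r=-2.3620  x^+=-3.8972  v^+=0.1335  a^+=-0.3044
step 5: x_pred=-3.9266  r=8.8566  x^+=1.5822  v^+=0.8804  a^+=2.1077
step 6: x_pred=3.6995  r=1.6805  x^+=4.7448  v^+=3.3174  a^+=2.5653

x_post = 4.7448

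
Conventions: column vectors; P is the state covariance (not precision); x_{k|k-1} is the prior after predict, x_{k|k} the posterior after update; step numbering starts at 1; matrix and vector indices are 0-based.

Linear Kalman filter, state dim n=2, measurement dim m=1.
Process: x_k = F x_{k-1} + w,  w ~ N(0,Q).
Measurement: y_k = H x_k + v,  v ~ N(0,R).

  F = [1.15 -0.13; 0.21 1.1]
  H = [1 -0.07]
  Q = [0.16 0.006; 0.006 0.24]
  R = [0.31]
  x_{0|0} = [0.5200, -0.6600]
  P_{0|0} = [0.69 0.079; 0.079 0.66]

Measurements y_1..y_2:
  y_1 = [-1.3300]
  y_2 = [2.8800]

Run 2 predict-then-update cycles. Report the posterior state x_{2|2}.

x_post = [1.3054, -1.4250]

step 1: x^-=[0.6838, -0.6168]  P^-=[1.0601 0.1760; 0.1760 1.1055]  S=[1.3508]  K=[0.7756; 0.0730]  nu=[-2.0570]  x^+=[-0.9116, -0.7670]  P^+=[0.2474 0.0995; 0.0995 1.0983]
step 2: x^-=[-0.9487, -1.0352]  P^-=[0.4760 0.0319; 0.0319 1.6259]  S=[0.7895]  K=[0.6001; -0.1038]  nu=[3.7562]  x^+=[1.3054, -1.4250]  P^+=[0.1917 0.0810; 0.0810 1.6174]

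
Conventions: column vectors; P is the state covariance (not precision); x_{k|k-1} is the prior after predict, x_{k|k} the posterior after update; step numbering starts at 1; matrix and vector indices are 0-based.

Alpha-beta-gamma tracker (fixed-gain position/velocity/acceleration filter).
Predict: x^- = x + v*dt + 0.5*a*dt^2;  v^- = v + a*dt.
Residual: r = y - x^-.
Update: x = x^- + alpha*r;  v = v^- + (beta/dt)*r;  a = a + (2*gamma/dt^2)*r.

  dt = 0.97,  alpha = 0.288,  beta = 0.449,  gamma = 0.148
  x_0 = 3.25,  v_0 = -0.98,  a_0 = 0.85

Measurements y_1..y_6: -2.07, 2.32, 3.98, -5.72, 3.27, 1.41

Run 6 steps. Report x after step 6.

x_post = 1.7387

step 1: x_pred=2.6993  r=-4.7693  x^+=1.3257  v^+=-2.3631  a^+=-0.6504
step 2: x_pred=-1.2725  r=3.5925  x^+=-0.2378  v^+=-1.3311  a^+=0.4798
step 3: x_pred=-1.3033  r=5.2833  x^+=0.2183  v^+=1.5799  a^+=2.1419
step 4: x_pred=2.7584  r=-8.4784  x^+=0.3166  v^+=-0.2671  a^+=-0.5254
step 5: x_pred=-0.1896  r=3.4596  x^+=0.8068  v^+=0.8247  a^+=0.5630
step 6: x_pred=1.8716  r=-0.4616  x^+=1.7387  v^+=1.1571  a^+=0.4178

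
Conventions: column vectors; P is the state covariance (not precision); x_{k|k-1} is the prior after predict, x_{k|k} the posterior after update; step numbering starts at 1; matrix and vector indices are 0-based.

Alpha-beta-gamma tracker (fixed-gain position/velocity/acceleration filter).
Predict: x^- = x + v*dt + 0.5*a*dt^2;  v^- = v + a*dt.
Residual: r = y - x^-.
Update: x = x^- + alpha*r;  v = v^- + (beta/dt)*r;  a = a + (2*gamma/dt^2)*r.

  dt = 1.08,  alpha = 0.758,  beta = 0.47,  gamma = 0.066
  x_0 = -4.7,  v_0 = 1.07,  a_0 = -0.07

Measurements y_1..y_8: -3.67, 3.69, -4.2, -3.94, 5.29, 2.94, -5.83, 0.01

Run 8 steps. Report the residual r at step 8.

resid = 6.8920

step 1: x_pred=-3.5852  r=-0.0848  x^+=-3.6495  v^+=0.9575  a^+=-0.0796
step 2: x_pred=-2.6618  r=6.3518  x^+=2.1529  v^+=3.6358  a^+=0.6392
step 3: x_pred=6.4523  r=-10.6523  x^+=-1.6221  v^+=-0.3096  a^+=-0.5663
step 4: x_pred=-2.2868  r=-1.6532  x^+=-3.5399  v^+=-1.6406  a^+=-0.7534
step 5: x_pred=-5.7512  r=11.0412  x^+=2.6180  v^+=2.3507  a^+=0.4961
step 6: x_pred=5.4461  r=-2.5061  x^+=3.5465  v^+=1.7959  a^+=0.2125
step 7: x_pred=5.6100  r=-11.4400  x^+=-3.0615  v^+=-2.9531  a^+=-1.0821
step 8: x_pred=-6.8820  r=6.8920  x^+=-1.6579  v^+=-1.1225  a^+=-0.3022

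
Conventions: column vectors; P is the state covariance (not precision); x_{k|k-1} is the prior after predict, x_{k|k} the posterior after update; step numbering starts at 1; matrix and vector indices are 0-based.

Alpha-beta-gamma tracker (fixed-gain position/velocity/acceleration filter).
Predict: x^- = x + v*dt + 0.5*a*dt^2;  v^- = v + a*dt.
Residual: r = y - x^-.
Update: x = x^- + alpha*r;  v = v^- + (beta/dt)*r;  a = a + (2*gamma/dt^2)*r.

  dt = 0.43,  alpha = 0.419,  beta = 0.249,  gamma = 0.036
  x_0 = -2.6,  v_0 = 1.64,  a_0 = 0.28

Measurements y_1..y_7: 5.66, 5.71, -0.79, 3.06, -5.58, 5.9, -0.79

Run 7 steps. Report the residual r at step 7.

step 1: x_pred=-1.8689  r=7.5289  x^+=1.2857  v^+=6.1202  a^+=3.2118
step 2: x_pred=4.2143  r=1.4957  x^+=4.8410  v^+=8.3673  a^+=3.7942
step 3: x_pred=8.7897  r=-9.5797  x^+=4.7758  v^+=4.4515  a^+=0.0638
step 4: x_pred=6.6959  r=-3.6359  x^+=5.1724  v^+=2.3735  a^+=-1.3520
step 5: x_pred=6.0681  r=-11.6481  x^+=1.1875  v^+=-4.9529  a^+=-5.8877
step 6: x_pred=-1.4865  r=7.3865  x^+=1.6084  v^+=-3.2073  a^+=-3.0114
step 7: x_pred=-0.0491  r=-0.7409  x^+=-0.3595  v^+=-4.9312  a^+=-3.2999

resid = -0.7409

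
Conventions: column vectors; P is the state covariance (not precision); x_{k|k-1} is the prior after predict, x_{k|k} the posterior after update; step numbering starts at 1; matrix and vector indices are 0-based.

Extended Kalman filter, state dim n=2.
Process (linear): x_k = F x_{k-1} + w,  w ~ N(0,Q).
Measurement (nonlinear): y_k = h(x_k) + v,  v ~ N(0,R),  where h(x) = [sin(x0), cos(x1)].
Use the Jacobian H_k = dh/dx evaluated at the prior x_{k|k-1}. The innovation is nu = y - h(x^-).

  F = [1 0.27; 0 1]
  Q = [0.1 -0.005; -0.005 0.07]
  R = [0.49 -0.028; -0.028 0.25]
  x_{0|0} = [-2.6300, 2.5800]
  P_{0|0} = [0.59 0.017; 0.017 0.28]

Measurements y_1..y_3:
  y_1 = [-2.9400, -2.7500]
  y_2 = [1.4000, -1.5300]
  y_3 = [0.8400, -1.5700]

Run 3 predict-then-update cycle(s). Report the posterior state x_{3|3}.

x_post = [1.7764, 3.2620]

step 1: x^-=[-1.9334, 2.5800]  P^-=[0.7196 0.0876; 0.0876 0.3500]  H_jac=[-0.3547 0.0000; 0.0000 -0.5325]  S=[0.5805 -0.0115; -0.0115 0.3493]  K=[-0.4426 -0.1481; -0.0641 -0.5358]  nu=[-2.0050, -1.9036]  x^+=[-0.7641, 3.7284]  P^+=[0.5997 0.0462; 0.0462 0.2481]
step 2: x^-=[0.2426, 3.7284]  P^-=[0.7428 0.1082; 0.1082 0.3181]  H_jac=[0.9707 0.0000; 0.0000 0.5537]  S=[1.1899 0.0302; 0.0302 0.3475]  K=[0.6029 0.1201; 0.0756 0.5003]  nu=[1.1598, -0.6973]  x^+=[0.8581, 3.4672]  P^+=[0.3009 0.0237; 0.0237 0.2221]
step 3: x^-=[1.7942, 3.4672]  P^-=[0.4299 0.0787; 0.0787 0.2921]  H_jac=[-0.2216 0.0000; 0.0000 0.3199]  S=[0.5111 -0.0336; -0.0336 0.2799]  K=[-0.1819 0.0681; -0.0123 0.3324]  nu=[-0.1351, -0.6226]  x^+=[1.7764, 3.2620]  P^+=[0.4108 0.0692; 0.0692 0.2608]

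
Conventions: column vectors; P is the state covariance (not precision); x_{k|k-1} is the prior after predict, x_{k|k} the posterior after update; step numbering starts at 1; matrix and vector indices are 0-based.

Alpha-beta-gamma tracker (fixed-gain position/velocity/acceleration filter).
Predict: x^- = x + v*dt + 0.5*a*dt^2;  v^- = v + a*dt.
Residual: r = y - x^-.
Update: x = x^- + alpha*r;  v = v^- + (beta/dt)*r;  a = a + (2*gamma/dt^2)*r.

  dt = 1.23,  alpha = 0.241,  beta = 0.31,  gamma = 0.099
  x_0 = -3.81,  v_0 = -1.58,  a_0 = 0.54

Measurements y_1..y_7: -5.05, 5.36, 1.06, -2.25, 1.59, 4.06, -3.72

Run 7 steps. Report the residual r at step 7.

resid = -11.3395

step 1: x_pred=-5.3449  r=0.2949  x^+=-5.2738  v^+=-0.8415  a^+=0.5786
step 2: x_pred=-5.8712  r=11.2312  x^+=-3.1645  v^+=2.7008  a^+=2.0485
step 3: x_pred=1.7071  r=-0.6471  x^+=1.5512  v^+=5.0573  a^+=1.9638
step 4: x_pred=9.2572  r=-11.5072  x^+=6.4840  v^+=4.5726  a^+=0.4578
step 5: x_pred=12.4546  r=-10.8646  x^+=9.8362  v^+=2.3975  a^+=-0.9641
step 6: x_pred=12.0558  r=-7.9958  x^+=10.1288  v^+=-0.8036  a^+=-2.0106
step 7: x_pred=7.6195  r=-11.3395  x^+=4.8867  v^+=-6.1345  a^+=-3.4946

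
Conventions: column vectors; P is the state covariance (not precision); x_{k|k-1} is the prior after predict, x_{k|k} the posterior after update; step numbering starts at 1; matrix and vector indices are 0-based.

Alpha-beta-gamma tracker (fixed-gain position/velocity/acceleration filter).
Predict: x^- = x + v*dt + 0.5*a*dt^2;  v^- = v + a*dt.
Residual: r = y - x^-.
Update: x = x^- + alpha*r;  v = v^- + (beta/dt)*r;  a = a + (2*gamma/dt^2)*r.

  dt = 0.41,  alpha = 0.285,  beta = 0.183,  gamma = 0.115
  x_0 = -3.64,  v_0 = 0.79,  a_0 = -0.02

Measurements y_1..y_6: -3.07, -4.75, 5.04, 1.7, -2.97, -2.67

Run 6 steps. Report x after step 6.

step 1: x_pred=-3.3178  r=0.2478  x^+=-3.2472  v^+=0.8924  a^+=0.3190
step 2: x_pred=-2.8545  r=-1.8955  x^+=-3.3947  v^+=0.1771  a^+=-2.2745
step 3: x_pred=-3.5132  r=8.5532  x^+=-1.0756  v^+=3.0623  a^+=9.4283
step 4: x_pred=0.9724  r=0.7276  x^+=1.1798  v^+=7.2526  a^+=10.4238
step 5: x_pred=5.0295  r=-7.9995  x^+=2.7496  v^+=7.9559  a^+=-0.5213
step 6: x_pred=5.9677  r=-8.6377  x^+=3.5060  v^+=3.8868  a^+=-12.3397

x_post = 3.5060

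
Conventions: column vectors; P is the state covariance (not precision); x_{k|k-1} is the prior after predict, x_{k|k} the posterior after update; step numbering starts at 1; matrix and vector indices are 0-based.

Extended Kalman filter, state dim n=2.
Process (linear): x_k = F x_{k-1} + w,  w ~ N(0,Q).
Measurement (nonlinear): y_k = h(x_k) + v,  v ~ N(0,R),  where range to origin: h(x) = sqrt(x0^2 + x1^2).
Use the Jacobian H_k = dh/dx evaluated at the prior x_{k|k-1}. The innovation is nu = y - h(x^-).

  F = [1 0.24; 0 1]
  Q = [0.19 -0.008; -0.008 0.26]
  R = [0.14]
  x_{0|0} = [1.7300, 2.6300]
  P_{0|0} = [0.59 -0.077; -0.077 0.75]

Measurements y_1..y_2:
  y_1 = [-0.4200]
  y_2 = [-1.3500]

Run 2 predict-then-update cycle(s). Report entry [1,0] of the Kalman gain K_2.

K[1,0] = -0.6255

step 1: x^-=[2.3612, 2.6300]  P^-=[0.7862 0.0950; 0.0950 1.0100]  H_jac=[0.6681 0.7441]  S=[1.1446]  K=[0.5207; 0.7121]  nu=[-3.9544]  x^+=[0.3023, -0.1858]  P^+=[0.4760 -0.3293; -0.3293 0.4297]
step 2: x^-=[0.2577, -0.1858]  P^-=[0.5326 -0.2342; -0.2342 0.6897]  H_jac=[0.8111 -0.5848]  S=[0.9486]  K=[0.5999; -0.6255]  nu=[-1.6677]  x^+=[-0.7427, 0.8574]  P^+=[0.1913 0.1217; 0.1217 0.3185]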